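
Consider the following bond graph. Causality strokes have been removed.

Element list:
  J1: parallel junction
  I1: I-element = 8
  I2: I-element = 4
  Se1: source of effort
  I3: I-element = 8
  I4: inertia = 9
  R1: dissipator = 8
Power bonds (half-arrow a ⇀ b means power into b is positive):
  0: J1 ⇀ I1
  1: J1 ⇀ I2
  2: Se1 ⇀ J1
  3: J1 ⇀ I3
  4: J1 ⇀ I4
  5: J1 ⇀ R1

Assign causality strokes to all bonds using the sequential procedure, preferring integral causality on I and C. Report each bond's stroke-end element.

bond 2 stroke at J1  (Se1 fixes effort; stroke away)
bond 0 stroke at I1  (J1 effort already set via bond 2)
bond 1 stroke at I2  (common-e at J1 fixed by 2)
bond 3 stroke at I3  (common-e at J1 fixed by 2)
bond 4 stroke at I4  (0-jn J1 has e-setter on 2)
bond 5 stroke at R1  (0-jn J1 has e-setter on 2)

β0 stroke→I1
β1 stroke→I2
β2 stroke→J1
β3 stroke→I3
β4 stroke→I4
β5 stroke→R1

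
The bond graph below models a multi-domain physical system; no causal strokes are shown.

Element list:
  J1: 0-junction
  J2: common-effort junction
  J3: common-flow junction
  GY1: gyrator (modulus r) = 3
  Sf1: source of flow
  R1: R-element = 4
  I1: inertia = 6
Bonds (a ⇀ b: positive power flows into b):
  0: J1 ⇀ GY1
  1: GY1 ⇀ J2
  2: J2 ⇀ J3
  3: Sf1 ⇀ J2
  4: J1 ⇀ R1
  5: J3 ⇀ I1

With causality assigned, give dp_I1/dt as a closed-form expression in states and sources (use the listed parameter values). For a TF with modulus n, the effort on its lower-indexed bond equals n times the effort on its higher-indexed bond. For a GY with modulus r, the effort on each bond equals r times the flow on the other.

β3 →Sf1  (Sf1 fixes flow; stroke at Sf1)
β5 →I1  (prefer integral on I1)
β2 →J3  (common-f at J3 fixed by 5)
β1 →J2  (closing 0-jn rule on J2)
β0 →J1  (GY1: gyrator matches bond 1)
β4 →R1  (J1 effort already set via bond 0)

dp_I1/dt = 9*F_Sf1/4 - 3*p_I1/8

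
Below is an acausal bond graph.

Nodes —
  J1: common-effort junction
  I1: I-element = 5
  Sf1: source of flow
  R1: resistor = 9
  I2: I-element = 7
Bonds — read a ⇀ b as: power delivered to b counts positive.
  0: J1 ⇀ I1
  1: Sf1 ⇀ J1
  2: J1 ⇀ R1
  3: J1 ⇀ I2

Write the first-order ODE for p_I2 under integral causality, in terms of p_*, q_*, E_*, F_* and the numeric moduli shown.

#1 stroke→Sf1  (source Sf1 imposes f)
#0 stroke→I1  (prefer integral on I1)
#3 stroke→I2  (prefer integral on I2)
#2 stroke→J1  (J1 needs exactly one e-in)

dp_I2/dt = 9*F_Sf1 - 9*p_I1/5 - 9*p_I2/7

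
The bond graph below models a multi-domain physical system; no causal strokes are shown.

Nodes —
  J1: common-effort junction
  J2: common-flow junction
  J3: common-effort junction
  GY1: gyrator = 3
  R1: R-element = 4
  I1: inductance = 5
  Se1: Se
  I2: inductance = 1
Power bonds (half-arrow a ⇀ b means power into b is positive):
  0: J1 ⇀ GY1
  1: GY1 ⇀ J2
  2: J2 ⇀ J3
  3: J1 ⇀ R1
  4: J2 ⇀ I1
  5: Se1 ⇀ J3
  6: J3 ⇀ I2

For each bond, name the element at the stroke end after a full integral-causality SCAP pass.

b5 stroke at J3  (source Se1 imposes e)
b2 stroke at J2  (J3 effort already set via bond 5)
b6 stroke at I2  (J3: bond 5 brought effort, rest push out)
b4 stroke at I1  (I1 outputs flow p/I1)
b1 stroke at J2  (1-jn J2 has f-setter on 4)
b0 stroke at J1  (GY1 both-in/both-out from 1)
b3 stroke at R1  (0-jn J1 has e-setter on 0)

b0 |J1
b1 |J2
b2 |J2
b3 |R1
b4 |I1
b5 |J3
b6 |I2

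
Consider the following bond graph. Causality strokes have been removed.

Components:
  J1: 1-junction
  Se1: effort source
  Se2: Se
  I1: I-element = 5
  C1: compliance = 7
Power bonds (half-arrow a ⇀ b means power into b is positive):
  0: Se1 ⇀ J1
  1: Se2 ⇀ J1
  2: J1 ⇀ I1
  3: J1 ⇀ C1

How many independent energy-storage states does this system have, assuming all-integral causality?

β0 →J1  (source Se1 imposes e)
β1 →J1  (Se2 (Se) sets effort on bond)
β2 →I1  (I1: I, integral causality)
β3 →J1  (J1 flow already set via bond 2)

2  (C1, I1 all integral)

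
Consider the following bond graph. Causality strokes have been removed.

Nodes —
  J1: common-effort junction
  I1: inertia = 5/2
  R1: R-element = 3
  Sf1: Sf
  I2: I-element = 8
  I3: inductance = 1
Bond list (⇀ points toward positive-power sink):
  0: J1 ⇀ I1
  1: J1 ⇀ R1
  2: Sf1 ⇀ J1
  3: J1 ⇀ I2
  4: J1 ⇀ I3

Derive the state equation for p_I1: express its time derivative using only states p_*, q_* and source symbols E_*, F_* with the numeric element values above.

dp_I1/dt = 3*F_Sf1 - 6*p_I1/5 - 3*p_I2/8 - 3*p_I3

#2 stroke at Sf1  (Sf1: flow source, stroke at near end)
#0 stroke at I1  (I1 integral (f out))
#3 stroke at I2  (I2 outputs flow p/I2)
#4 stroke at I3  (prefer integral on I3)
#1 stroke at J1  (closing 0-jn rule on J1)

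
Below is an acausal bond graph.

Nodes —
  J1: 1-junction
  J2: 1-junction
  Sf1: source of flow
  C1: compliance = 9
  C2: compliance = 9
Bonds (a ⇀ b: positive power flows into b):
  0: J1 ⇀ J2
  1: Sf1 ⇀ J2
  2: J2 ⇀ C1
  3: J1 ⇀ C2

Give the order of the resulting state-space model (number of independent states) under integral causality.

2  (C1, C2 all integral)

b1 →Sf1  (Sf1 (Sf) sets flow on bond)
b0 →J2  (J2: bond 1 brought flow, rest push out)
b2 →J2  (J2: bond 1 brought flow, rest push out)
b3 →J1  (1-jn J1 has f-setter on 0)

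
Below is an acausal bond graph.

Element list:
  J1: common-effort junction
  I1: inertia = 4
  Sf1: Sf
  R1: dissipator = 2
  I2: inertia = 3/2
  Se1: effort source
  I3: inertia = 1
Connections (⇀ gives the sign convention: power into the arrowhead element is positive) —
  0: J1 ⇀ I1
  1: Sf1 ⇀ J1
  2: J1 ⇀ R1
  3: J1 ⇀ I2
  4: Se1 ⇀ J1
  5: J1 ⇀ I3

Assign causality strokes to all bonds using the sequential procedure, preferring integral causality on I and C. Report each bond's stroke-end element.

#1 stroke→Sf1  (Sf1 (Sf) sets flow on bond)
#4 stroke→J1  (Se1 fixes effort; stroke away)
#0 stroke→I1  (0-jn J1 has e-setter on 4)
#2 stroke→R1  (J1 effort already set via bond 4)
#3 stroke→I2  (0-jn J1 has e-setter on 4)
#5 stroke→I3  (J1: bond 4 brought effort, rest push out)

b0 |I1
b1 |Sf1
b2 |R1
b3 |I2
b4 |J1
b5 |I3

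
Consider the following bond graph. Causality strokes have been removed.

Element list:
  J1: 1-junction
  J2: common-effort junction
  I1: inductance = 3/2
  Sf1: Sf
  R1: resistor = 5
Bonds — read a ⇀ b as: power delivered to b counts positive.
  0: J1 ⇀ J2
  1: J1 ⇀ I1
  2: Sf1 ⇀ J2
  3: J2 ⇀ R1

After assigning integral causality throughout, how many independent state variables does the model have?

b2 stroke at Sf1  (Sf1 (Sf) sets flow on bond)
b1 stroke at I1  (I1: I, integral causality)
b0 stroke at J1  (common-f at J1 fixed by 1)
b3 stroke at J2  (only one effort-in slot at J2)

1  (I1 all integral)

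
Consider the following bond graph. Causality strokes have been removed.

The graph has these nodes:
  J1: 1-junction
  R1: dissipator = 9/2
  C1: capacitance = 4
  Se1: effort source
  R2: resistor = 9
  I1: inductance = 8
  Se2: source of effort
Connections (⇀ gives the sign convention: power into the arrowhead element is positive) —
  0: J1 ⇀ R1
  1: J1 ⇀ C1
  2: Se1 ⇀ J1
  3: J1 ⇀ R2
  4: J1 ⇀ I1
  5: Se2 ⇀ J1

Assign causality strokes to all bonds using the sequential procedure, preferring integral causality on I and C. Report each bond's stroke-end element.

#0 →J1
#1 →J1
#2 →J1
#3 →J1
#4 →I1
#5 →J1

#2 |J1  (Se1 fixes effort; stroke away)
#5 |J1  (Se2: effort source, stroke at far end)
#1 |J1  (C1: C, integral causality)
#4 |I1  (I1: I, integral causality)
#0 |J1  (J1 flow already set via bond 4)
#3 |J1  (J1: bond 4 brought flow, rest push out)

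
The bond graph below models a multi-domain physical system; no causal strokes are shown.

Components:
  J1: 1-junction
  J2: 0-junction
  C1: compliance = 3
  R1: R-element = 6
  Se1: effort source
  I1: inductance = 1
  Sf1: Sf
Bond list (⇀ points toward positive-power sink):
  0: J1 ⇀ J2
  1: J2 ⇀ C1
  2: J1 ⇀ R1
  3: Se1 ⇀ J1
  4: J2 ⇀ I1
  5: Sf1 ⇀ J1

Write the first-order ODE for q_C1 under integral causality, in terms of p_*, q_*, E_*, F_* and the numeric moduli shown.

β3 stroke→J1  (Se1 fixes effort; stroke away)
β5 stroke→Sf1  (source Sf1 imposes f)
β0 stroke→J1  (J1 flow already set via bond 5)
β2 stroke→J1  (1-jn J1 has f-setter on 5)
β1 stroke→J2  (C1: C, integral causality)
β4 stroke→I1  (J2 effort already set via bond 1)

dq_C1/dt = F_Sf1 - p_I1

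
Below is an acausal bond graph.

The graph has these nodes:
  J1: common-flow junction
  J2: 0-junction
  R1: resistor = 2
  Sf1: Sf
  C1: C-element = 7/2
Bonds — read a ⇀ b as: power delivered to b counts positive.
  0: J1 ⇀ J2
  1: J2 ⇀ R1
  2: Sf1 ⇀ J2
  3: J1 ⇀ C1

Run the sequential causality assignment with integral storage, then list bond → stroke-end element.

#0 stroke→J2
#1 stroke→R1
#2 stroke→Sf1
#3 stroke→J1

#2 |Sf1  (source Sf1 imposes f)
#3 |J1  (C1 outputs effort q/C1)
#0 |J2  (only one flow-in slot at J1)
#1 |R1  (common-e at J2 fixed by 0)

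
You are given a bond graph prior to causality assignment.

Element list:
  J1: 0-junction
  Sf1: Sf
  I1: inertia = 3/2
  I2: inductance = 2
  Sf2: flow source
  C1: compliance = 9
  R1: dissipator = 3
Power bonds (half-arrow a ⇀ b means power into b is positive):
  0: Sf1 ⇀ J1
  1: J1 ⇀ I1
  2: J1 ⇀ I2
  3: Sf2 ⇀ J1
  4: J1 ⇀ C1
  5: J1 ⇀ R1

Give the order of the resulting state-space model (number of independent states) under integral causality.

3  (C1, I1, I2 all integral)

#0 stroke at Sf1  (source Sf1 imposes f)
#3 stroke at Sf2  (Sf2 (Sf) sets flow on bond)
#1 stroke at I1  (prefer integral on I1)
#2 stroke at I2  (prefer integral on I2)
#4 stroke at J1  (C1: C, integral causality)
#5 stroke at R1  (common-e at J1 fixed by 4)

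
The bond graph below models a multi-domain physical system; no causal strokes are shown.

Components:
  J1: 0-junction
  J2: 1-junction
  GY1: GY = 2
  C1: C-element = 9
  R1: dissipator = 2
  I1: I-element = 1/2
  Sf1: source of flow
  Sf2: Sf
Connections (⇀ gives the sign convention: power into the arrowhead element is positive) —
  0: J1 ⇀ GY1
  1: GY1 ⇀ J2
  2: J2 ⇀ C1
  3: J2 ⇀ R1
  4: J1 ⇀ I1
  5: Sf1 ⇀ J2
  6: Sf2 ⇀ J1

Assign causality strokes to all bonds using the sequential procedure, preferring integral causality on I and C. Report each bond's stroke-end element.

bond 0 stroke at J1
bond 1 stroke at J2
bond 2 stroke at J2
bond 3 stroke at J2
bond 4 stroke at I1
bond 5 stroke at Sf1
bond 6 stroke at Sf2

β5 stroke→Sf1  (Sf1 (Sf) sets flow on bond)
β6 stroke→Sf2  (Sf2 (Sf) sets flow on bond)
β1 stroke→J2  (J2 flow already set via bond 5)
β2 stroke→J2  (J2: bond 5 brought flow, rest push out)
β3 stroke→J2  (J2 flow already set via bond 5)
β0 stroke→J1  (GY GY1: same side as bond 1)
β4 stroke→I1  (0-jn J1 has e-setter on 0)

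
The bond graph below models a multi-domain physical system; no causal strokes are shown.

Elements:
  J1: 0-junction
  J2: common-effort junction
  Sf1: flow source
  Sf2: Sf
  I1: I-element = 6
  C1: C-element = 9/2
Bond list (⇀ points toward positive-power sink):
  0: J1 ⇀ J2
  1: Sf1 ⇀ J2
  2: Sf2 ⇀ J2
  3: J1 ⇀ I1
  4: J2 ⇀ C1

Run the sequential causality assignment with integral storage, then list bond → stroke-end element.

b0 |J1
b1 |Sf1
b2 |Sf2
b3 |I1
b4 |J2

#1 →Sf1  (Sf1: flow source, stroke at near end)
#2 →Sf2  (Sf2 fixes flow; stroke at Sf2)
#3 →I1  (I1: I, integral causality)
#0 →J1  (only one effort-in slot at J1)
#4 →J2  (J2: last free bond brings effort in)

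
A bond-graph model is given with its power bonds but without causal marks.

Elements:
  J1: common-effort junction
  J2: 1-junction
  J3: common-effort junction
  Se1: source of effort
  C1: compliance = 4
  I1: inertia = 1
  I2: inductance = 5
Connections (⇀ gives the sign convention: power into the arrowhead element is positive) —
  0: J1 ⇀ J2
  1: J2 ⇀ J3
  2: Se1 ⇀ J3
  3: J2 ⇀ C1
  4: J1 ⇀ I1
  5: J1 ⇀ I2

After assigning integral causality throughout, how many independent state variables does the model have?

b2 stroke→J3  (Se1 (Se) sets effort on bond)
b1 stroke→J2  (0-jn J3 has e-setter on 2)
b3 stroke→J2  (C1 outputs effort q/C1)
b0 stroke→J1  (closing 1-jn rule on J2)
b4 stroke→I1  (common-e at J1 fixed by 0)
b5 stroke→I2  (J1: bond 0 brought effort, rest push out)

3  (C1, I1, I2 all integral)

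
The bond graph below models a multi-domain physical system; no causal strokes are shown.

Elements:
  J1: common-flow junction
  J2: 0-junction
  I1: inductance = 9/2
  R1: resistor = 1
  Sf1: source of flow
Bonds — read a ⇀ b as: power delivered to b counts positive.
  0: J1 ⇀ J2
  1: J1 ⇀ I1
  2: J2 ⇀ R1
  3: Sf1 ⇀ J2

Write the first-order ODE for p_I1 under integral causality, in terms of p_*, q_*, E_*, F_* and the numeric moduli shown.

#3 |Sf1  (Sf1 (Sf) sets flow on bond)
#1 |I1  (I1: I, integral causality)
#0 |J1  (common-f at J1 fixed by 1)
#2 |J2  (closing 0-jn rule on J2)

dp_I1/dt = -F_Sf1 - 2*p_I1/9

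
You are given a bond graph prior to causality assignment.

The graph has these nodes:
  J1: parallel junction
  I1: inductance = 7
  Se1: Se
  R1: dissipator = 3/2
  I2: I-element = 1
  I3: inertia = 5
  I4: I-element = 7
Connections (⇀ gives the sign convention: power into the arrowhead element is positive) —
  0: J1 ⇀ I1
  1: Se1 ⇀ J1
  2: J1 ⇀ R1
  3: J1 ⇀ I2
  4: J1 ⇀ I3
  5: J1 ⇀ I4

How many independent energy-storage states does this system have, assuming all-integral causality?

b1 |J1  (source Se1 imposes e)
b0 |I1  (0-jn J1 has e-setter on 1)
b2 |R1  (0-jn J1 has e-setter on 1)
b3 |I2  (0-jn J1 has e-setter on 1)
b4 |I3  (J1: bond 1 brought effort, rest push out)
b5 |I4  (common-e at J1 fixed by 1)

4  (I1, I2, I3, I4 all integral)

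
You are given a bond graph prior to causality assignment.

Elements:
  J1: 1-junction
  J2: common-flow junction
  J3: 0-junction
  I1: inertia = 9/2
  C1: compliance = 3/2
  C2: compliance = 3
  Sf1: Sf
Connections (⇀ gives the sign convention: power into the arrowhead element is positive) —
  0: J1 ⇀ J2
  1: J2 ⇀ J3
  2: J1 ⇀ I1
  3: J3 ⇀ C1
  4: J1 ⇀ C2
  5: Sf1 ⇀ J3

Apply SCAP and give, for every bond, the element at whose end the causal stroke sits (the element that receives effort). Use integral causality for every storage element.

bond 5 |Sf1  (Sf1 (Sf) sets flow on bond)
bond 2 |I1  (I1: I, integral causality)
bond 0 |J1  (J1 flow already set via bond 2)
bond 4 |J1  (common-f at J1 fixed by 2)
bond 1 |J2  (J2: bond 0 brought flow, rest push out)
bond 3 |J3  (only one effort-in slot at J3)

#0 →J1
#1 →J2
#2 →I1
#3 →J3
#4 →J1
#5 →Sf1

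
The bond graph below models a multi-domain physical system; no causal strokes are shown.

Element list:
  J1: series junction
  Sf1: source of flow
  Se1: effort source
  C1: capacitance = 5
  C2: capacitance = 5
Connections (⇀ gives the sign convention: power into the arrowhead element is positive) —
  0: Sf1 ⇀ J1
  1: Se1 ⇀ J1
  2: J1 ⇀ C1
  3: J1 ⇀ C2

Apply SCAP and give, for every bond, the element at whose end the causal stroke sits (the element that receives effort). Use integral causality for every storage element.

bond 0 |Sf1  (Sf1 fixes flow; stroke at Sf1)
bond 1 |J1  (Se1 (Se) sets effort on bond)
bond 2 |J1  (1-jn J1 has f-setter on 0)
bond 3 |J1  (common-f at J1 fixed by 0)

#0 →Sf1
#1 →J1
#2 →J1
#3 →J1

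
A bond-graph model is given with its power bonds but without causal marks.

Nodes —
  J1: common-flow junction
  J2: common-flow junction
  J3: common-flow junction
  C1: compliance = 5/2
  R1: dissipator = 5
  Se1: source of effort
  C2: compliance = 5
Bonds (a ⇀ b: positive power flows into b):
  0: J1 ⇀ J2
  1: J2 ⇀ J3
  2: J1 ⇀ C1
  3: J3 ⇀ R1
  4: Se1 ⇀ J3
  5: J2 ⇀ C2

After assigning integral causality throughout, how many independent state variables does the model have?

bond 4 |J3  (Se1 (Se) sets effort on bond)
bond 2 |J1  (C1 integral (e out))
bond 0 |J2  (J1 needs exactly one f-in)
bond 5 |J2  (C2 outputs effort q/C2)
bond 1 |J3  (closing 1-jn rule on J2)
bond 3 |R1  (J3: last free bond brings flow in)

2  (C1, C2 all integral)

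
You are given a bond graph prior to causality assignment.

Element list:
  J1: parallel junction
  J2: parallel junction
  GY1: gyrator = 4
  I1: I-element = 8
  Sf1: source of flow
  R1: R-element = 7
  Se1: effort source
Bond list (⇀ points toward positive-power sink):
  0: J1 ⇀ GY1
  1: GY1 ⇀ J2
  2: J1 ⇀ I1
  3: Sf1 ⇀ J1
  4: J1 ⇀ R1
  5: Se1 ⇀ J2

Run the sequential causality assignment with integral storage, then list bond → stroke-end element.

β3 stroke→Sf1  (Sf1 fixes flow; stroke at Sf1)
β5 stroke→J2  (Se1 fixes effort; stroke away)
β1 stroke→GY1  (0-jn J2 has e-setter on 5)
β0 stroke→GY1  (GY1: gyrator matches bond 1)
β2 stroke→I1  (I1 integral (f out))
β4 stroke→J1  (J1 needs exactly one e-in)

β0 stroke at GY1
β1 stroke at GY1
β2 stroke at I1
β3 stroke at Sf1
β4 stroke at J1
β5 stroke at J2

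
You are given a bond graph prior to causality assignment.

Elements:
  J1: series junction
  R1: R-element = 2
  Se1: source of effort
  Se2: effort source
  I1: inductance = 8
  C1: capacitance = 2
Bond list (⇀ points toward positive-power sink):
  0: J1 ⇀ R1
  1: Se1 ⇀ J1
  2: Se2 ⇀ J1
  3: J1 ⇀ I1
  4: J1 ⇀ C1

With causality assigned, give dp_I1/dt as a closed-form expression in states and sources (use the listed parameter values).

dp_I1/dt = E_Se1 + E_Se2 - p_I1/4 - q_C1/2

#1 →J1  (source Se1 imposes e)
#2 →J1  (Se2 fixes effort; stroke away)
#3 →I1  (I1 outputs flow p/I1)
#0 →J1  (1-jn J1 has f-setter on 3)
#4 →J1  (J1 flow already set via bond 3)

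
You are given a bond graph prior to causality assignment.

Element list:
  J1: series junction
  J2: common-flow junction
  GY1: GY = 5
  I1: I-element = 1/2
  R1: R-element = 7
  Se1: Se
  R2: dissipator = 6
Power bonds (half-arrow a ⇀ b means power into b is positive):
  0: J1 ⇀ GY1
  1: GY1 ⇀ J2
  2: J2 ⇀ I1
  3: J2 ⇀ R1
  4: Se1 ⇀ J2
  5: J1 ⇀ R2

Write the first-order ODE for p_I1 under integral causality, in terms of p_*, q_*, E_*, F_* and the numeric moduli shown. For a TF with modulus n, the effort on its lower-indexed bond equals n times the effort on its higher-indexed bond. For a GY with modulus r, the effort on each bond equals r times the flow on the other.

dp_I1/dt = E_Se1 - 67*p_I1/3

bond 4 |J2  (Se1 fixes effort; stroke away)
bond 2 |I1  (prefer integral on I1)
bond 1 |J2  (1-jn J2 has f-setter on 2)
bond 3 |J2  (J2 flow already set via bond 2)
bond 0 |J1  (through GY1, causality inverts; strokes same side of GY1)
bond 5 |R2  (J1 needs exactly one f-in)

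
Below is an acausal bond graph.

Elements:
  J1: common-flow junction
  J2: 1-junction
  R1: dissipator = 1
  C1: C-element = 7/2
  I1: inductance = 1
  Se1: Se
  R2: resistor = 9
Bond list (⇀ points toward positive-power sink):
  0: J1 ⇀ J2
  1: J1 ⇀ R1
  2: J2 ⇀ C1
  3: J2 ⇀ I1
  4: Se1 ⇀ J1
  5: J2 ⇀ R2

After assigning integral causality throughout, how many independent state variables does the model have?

2  (C1, I1 all integral)

β4 stroke→J1  (Se1 fixes effort; stroke away)
β2 stroke→J2  (C1: C, integral causality)
β3 stroke→I1  (I1 outputs flow p/I1)
β0 stroke→J2  (1-jn J2 has f-setter on 3)
β5 stroke→J2  (1-jn J2 has f-setter on 3)
β1 stroke→J1  (J1: bond 0 brought flow, rest push out)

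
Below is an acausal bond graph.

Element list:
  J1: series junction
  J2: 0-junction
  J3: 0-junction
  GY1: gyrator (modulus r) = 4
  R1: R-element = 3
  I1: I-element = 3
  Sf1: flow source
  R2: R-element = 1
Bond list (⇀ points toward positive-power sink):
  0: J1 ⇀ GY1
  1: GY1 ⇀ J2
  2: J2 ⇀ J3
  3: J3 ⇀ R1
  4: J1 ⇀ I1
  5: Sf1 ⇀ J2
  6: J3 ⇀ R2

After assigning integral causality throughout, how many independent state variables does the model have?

1  (I1 all integral)

β5 |Sf1  (Sf1 fixes flow; stroke at Sf1)
β4 |I1  (I1: I, integral causality)
β0 |J1  (J1 flow already set via bond 4)
β1 |J2  (GY GY1: same side as bond 0)
β2 |J3  (J2 effort already set via bond 1)
β3 |R1  (common-e at J3 fixed by 2)
β6 |R2  (J3 effort already set via bond 2)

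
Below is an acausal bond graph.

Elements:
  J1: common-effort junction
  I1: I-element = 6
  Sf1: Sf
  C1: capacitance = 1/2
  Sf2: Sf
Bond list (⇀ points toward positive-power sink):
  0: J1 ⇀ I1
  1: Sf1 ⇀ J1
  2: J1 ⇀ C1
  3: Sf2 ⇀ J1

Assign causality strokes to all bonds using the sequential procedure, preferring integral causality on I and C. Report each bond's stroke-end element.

b0 stroke→I1
b1 stroke→Sf1
b2 stroke→J1
b3 stroke→Sf2

#1 →Sf1  (source Sf1 imposes f)
#3 →Sf2  (source Sf2 imposes f)
#0 →I1  (I1 outputs flow p/I1)
#2 →J1  (only one effort-in slot at J1)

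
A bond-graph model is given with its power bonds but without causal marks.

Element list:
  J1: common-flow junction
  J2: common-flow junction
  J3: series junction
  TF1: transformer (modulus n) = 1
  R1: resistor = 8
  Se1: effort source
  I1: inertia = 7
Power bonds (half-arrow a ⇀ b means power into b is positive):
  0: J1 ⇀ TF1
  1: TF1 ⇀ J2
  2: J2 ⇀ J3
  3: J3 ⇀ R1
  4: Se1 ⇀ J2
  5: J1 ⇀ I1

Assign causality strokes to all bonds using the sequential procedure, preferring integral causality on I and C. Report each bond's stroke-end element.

b0 →J1
b1 →TF1
b2 →J2
b3 →J3
b4 →J2
b5 →I1

#4 |J2  (Se1 (Se) sets effort on bond)
#5 |I1  (I1 integral (f out))
#0 |J1  (J1 flow already set via bond 5)
#1 |TF1  (TF1 one-in-one-out from 0)
#2 |J2  (1-jn J2 has f-setter on 1)
#3 |J3  (1-jn J3 has f-setter on 2)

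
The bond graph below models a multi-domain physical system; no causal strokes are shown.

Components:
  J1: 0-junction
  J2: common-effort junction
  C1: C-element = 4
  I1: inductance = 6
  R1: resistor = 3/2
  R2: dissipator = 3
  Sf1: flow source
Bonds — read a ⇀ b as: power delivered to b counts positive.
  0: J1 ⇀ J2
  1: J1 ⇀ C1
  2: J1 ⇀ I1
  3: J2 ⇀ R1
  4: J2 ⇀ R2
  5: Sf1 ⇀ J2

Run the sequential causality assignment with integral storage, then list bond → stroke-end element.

β5 stroke at Sf1  (Sf1 fixes flow; stroke at Sf1)
β1 stroke at J1  (C1 outputs effort q/C1)
β0 stroke at J2  (common-e at J1 fixed by 1)
β2 stroke at I1  (common-e at J1 fixed by 1)
β3 stroke at R1  (common-e at J2 fixed by 0)
β4 stroke at R2  (0-jn J2 has e-setter on 0)

bond 0 stroke→J2
bond 1 stroke→J1
bond 2 stroke→I1
bond 3 stroke→R1
bond 4 stroke→R2
bond 5 stroke→Sf1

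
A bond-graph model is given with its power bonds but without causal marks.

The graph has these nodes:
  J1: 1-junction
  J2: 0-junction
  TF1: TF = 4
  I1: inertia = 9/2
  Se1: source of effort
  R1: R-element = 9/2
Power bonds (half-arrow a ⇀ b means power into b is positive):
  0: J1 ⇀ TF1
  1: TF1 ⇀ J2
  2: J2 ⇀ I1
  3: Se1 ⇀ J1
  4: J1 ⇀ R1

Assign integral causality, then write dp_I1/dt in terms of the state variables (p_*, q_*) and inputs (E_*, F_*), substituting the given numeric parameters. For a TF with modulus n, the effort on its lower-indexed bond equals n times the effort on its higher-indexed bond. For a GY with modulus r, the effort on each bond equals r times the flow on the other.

dp_I1/dt = E_Se1/4 - p_I1/16

bond 3 stroke→J1  (Se1 (Se) sets effort on bond)
bond 2 stroke→I1  (I1: I, integral causality)
bond 1 stroke→J2  (closing 0-jn rule on J2)
bond 0 stroke→TF1  (TF TF1: opposite of bond 1)
bond 4 stroke→J1  (1-jn J1 has f-setter on 0)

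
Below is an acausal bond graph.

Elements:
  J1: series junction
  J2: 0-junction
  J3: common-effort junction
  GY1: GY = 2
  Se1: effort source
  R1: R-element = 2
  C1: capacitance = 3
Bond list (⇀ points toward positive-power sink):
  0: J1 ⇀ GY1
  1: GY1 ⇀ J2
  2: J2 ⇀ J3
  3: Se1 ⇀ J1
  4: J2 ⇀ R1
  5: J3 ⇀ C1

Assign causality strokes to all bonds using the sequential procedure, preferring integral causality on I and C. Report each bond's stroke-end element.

bond 3 |J1  (Se1 (Se) sets effort on bond)
bond 0 |GY1  (J1 needs exactly one f-in)
bond 1 |GY1  (through GY1, causality inverts; strokes same side of GY1)
bond 5 |J3  (C1: C, integral causality)
bond 2 |J2  (J3: bond 5 brought effort, rest push out)
bond 4 |R1  (common-e at J2 fixed by 2)

b0 stroke→GY1
b1 stroke→GY1
b2 stroke→J2
b3 stroke→J1
b4 stroke→R1
b5 stroke→J3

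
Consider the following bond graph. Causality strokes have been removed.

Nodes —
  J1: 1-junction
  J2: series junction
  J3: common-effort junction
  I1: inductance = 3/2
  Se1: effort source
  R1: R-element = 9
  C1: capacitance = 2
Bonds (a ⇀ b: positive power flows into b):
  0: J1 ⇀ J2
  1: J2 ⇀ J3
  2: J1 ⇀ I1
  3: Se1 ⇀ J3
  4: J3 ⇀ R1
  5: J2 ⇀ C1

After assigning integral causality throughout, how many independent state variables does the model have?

#3 →J3  (Se1 fixes effort; stroke away)
#1 →J2  (J3 effort already set via bond 3)
#4 →R1  (J3 effort already set via bond 3)
#2 →I1  (I1: I, integral causality)
#0 →J1  (J1 flow already set via bond 2)
#5 →J2  (1-jn J2 has f-setter on 0)

2  (C1, I1 all integral)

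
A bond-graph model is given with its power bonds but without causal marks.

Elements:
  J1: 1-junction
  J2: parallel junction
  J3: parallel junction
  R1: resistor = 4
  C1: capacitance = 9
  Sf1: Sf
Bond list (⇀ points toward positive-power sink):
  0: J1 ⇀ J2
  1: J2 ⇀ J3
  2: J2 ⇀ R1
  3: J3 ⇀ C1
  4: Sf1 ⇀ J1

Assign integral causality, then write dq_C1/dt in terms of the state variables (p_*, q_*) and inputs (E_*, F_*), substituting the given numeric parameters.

dq_C1/dt = F_Sf1 - q_C1/36

b4 →Sf1  (Sf1 fixes flow; stroke at Sf1)
b0 →J1  (J1 flow already set via bond 4)
b3 →J3  (C1: C, integral causality)
b1 →J2  (common-e at J3 fixed by 3)
b2 →R1  (common-e at J2 fixed by 1)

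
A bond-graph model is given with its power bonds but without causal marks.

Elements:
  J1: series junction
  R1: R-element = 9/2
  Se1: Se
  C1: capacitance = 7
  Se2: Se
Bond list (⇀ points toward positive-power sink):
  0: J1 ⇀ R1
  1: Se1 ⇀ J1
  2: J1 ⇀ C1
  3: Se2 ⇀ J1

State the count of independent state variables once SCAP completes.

1  (C1 all integral)

β1 |J1  (source Se1 imposes e)
β3 |J1  (Se2 (Se) sets effort on bond)
β2 |J1  (C1 integral (e out))
β0 |R1  (J1: last free bond brings flow in)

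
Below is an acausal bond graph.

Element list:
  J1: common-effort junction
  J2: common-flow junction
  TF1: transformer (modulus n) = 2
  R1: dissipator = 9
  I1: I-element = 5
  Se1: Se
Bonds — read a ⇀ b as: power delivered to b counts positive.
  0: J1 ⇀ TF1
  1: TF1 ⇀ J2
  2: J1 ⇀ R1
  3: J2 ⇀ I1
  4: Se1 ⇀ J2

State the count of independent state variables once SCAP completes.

β4 |J2  (Se1 fixes effort; stroke away)
β3 |I1  (I1: I, integral causality)
β1 |J2  (J2 flow already set via bond 3)
β0 |TF1  (TF TF1: opposite of bond 1)
β2 |J1  (closing 0-jn rule on J1)

1  (I1 all integral)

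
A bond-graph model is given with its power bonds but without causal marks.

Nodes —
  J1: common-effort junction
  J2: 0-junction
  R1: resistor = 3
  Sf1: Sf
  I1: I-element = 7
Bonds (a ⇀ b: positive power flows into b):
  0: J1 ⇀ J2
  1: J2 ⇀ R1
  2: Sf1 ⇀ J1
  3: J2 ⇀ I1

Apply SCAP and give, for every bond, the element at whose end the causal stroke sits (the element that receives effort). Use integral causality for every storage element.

bond 0 stroke→J1
bond 1 stroke→J2
bond 2 stroke→Sf1
bond 3 stroke→I1

β2 stroke→Sf1  (Sf1 (Sf) sets flow on bond)
β0 stroke→J1  (only one effort-in slot at J1)
β3 stroke→I1  (I1: I, integral causality)
β1 stroke→J2  (J2: last free bond brings effort in)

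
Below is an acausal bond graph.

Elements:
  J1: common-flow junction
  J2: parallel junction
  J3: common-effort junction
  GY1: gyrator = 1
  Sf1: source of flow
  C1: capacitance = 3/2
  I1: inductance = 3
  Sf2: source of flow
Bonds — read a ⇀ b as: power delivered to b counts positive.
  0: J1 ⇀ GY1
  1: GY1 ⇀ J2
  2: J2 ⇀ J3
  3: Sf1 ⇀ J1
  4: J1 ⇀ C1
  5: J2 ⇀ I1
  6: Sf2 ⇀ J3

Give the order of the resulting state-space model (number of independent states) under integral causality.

b3 |Sf1  (Sf1 (Sf) sets flow on bond)
b6 |Sf2  (Sf2: flow source, stroke at near end)
b0 |J1  (J1: bond 3 brought flow, rest push out)
b4 |J1  (common-f at J1 fixed by 3)
b2 |J3  (J3: last free bond brings effort in)
b1 |J2  (GY1 both-in/both-out from 0)
b5 |I1  (common-e at J2 fixed by 1)

2  (C1, I1 all integral)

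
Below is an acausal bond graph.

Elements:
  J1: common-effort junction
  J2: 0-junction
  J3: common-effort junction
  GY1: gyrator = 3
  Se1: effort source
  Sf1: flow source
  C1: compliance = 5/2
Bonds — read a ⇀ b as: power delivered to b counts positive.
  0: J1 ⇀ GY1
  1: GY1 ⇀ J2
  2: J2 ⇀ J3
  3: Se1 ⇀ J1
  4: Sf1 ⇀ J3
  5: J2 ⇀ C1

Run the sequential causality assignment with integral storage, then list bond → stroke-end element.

b3 stroke→J1  (source Se1 imposes e)
b4 stroke→Sf1  (source Sf1 imposes f)
b0 stroke→GY1  (common-e at J1 fixed by 3)
b2 stroke→J3  (only one effort-in slot at J3)
b1 stroke→GY1  (GY1 both-in/both-out from 0)
b5 stroke→J2  (only one effort-in slot at J2)

b0 →GY1
b1 →GY1
b2 →J3
b3 →J1
b4 →Sf1
b5 →J2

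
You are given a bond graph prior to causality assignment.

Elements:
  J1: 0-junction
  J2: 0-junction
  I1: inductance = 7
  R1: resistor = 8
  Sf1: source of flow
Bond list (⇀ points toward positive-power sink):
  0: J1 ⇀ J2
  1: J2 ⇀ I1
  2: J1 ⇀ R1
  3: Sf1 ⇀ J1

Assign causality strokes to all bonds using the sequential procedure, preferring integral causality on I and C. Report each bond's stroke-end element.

β0 stroke→J2
β1 stroke→I1
β2 stroke→J1
β3 stroke→Sf1

β3 stroke at Sf1  (Sf1 fixes flow; stroke at Sf1)
β1 stroke at I1  (I1 integral (f out))
β0 stroke at J2  (only one effort-in slot at J2)
β2 stroke at J1  (only one effort-in slot at J1)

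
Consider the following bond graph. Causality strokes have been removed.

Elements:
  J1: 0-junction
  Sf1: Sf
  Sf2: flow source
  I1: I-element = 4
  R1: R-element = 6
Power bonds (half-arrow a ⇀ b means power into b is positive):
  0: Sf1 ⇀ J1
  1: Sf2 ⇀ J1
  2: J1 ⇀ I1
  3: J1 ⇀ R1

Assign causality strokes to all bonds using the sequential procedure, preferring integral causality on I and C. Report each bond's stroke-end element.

#0 |Sf1
#1 |Sf2
#2 |I1
#3 |J1

b0 |Sf1  (Sf1 (Sf) sets flow on bond)
b1 |Sf2  (Sf2: flow source, stroke at near end)
b2 |I1  (I1 outputs flow p/I1)
b3 |J1  (closing 0-jn rule on J1)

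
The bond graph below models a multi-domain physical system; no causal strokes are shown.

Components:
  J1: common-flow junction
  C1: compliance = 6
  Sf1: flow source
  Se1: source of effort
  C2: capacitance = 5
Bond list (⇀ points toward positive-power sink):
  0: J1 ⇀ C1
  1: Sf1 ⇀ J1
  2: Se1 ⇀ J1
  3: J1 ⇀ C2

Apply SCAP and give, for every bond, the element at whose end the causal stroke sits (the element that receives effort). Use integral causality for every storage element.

bond 1 stroke→Sf1  (Sf1 fixes flow; stroke at Sf1)
bond 2 stroke→J1  (source Se1 imposes e)
bond 0 stroke→J1  (common-f at J1 fixed by 1)
bond 3 stroke→J1  (common-f at J1 fixed by 1)

bond 0 →J1
bond 1 →Sf1
bond 2 →J1
bond 3 →J1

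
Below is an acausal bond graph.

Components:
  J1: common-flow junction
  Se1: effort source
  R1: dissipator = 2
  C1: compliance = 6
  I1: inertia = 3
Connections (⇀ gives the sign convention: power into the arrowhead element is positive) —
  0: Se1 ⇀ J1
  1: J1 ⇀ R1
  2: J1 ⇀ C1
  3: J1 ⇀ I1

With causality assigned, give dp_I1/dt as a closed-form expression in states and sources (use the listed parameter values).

dp_I1/dt = E_Se1 - 2*p_I1/3 - q_C1/6

b0 →J1  (Se1: effort source, stroke at far end)
b2 →J1  (C1: C, integral causality)
b3 →I1  (I1: I, integral causality)
b1 →J1  (J1: bond 3 brought flow, rest push out)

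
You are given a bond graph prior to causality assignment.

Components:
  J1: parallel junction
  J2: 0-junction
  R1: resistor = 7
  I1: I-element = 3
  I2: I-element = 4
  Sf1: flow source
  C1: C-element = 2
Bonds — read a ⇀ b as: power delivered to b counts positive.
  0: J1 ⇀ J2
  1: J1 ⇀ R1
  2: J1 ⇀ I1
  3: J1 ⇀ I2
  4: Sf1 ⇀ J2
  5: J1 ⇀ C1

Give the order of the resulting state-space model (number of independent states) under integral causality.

3  (C1, I1, I2 all integral)

bond 4 →Sf1  (Sf1: flow source, stroke at near end)
bond 0 →J2  (J2: last free bond brings effort in)
bond 2 →I1  (I1 outputs flow p/I1)
bond 3 →I2  (prefer integral on I2)
bond 5 →J1  (C1 integral (e out))
bond 1 →R1  (0-jn J1 has e-setter on 5)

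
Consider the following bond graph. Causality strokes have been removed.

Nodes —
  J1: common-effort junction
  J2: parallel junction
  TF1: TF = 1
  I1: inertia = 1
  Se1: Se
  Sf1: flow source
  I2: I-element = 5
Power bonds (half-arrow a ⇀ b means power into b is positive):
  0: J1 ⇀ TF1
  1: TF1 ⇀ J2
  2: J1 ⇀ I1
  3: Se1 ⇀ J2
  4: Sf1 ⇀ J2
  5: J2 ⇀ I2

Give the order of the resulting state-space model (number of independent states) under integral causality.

bond 3 |J2  (Se1 fixes effort; stroke away)
bond 4 |Sf1  (Sf1 (Sf) sets flow on bond)
bond 1 |TF1  (0-jn J2 has e-setter on 3)
bond 5 |I2  (J2 effort already set via bond 3)
bond 0 |J1  (through TF1, causality passes straight; one stroke at TF1)
bond 2 |I1  (0-jn J1 has e-setter on 0)

2  (I1, I2 all integral)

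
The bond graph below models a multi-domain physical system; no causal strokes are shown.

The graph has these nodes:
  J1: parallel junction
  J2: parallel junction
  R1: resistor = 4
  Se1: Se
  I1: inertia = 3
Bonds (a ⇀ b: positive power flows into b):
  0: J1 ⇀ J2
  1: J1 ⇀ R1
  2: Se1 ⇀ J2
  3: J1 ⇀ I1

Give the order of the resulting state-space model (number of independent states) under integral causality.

b2 stroke at J2  (Se1 fixes effort; stroke away)
b0 stroke at J1  (common-e at J2 fixed by 2)
b1 stroke at R1  (common-e at J1 fixed by 0)
b3 stroke at I1  (common-e at J1 fixed by 0)

1  (I1 all integral)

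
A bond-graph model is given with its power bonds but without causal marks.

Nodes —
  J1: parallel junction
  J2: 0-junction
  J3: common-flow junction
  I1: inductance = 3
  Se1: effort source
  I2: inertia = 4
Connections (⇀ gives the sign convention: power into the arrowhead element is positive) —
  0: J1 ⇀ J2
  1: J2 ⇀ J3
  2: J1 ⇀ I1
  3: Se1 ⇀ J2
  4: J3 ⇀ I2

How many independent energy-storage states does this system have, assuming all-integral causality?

b3 stroke→J2  (source Se1 imposes e)
b0 stroke→J1  (J2 effort already set via bond 3)
b1 stroke→J3  (0-jn J2 has e-setter on 3)
b4 stroke→I2  (only one flow-in slot at J3)
b2 stroke→I1  (J1: bond 0 brought effort, rest push out)

2  (I1, I2 all integral)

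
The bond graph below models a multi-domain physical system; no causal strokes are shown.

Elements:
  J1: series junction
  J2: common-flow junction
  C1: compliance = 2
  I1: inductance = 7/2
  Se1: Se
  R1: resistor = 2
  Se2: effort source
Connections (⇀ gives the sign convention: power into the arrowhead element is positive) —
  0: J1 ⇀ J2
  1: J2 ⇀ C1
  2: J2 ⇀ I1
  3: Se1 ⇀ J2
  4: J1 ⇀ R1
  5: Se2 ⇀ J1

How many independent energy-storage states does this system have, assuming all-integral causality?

bond 3 →J2  (source Se1 imposes e)
bond 5 →J1  (Se2 (Se) sets effort on bond)
bond 1 →J2  (prefer integral on C1)
bond 2 →I1  (I1 outputs flow p/I1)
bond 0 →J2  (1-jn J2 has f-setter on 2)
bond 4 →J1  (J1: bond 0 brought flow, rest push out)

2  (C1, I1 all integral)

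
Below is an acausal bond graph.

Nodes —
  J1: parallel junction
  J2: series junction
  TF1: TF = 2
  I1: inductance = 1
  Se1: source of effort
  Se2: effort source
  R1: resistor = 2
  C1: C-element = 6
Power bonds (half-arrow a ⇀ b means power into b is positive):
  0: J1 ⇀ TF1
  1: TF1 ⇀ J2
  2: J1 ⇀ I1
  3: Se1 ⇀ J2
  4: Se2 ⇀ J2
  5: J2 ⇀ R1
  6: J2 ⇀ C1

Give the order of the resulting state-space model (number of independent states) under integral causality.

b3 |J2  (Se1 (Se) sets effort on bond)
b4 |J2  (source Se2 imposes e)
b2 |I1  (I1 outputs flow p/I1)
b0 |J1  (J1: last free bond brings effort in)
b1 |TF1  (through TF1, causality passes straight; one stroke at TF1)
b5 |J2  (J2 flow already set via bond 1)
b6 |J2  (J2: bond 1 brought flow, rest push out)

2  (C1, I1 all integral)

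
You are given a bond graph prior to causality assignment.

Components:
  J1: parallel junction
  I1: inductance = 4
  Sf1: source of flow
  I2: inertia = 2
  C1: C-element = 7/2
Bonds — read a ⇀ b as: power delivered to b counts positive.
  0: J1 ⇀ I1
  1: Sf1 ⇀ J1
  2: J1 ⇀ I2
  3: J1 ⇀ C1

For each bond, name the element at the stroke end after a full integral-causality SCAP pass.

bond 0 →I1
bond 1 →Sf1
bond 2 →I2
bond 3 →J1

bond 1 stroke at Sf1  (Sf1 (Sf) sets flow on bond)
bond 0 stroke at I1  (I1 outputs flow p/I1)
bond 2 stroke at I2  (I2 integral (f out))
bond 3 stroke at J1  (J1: last free bond brings effort in)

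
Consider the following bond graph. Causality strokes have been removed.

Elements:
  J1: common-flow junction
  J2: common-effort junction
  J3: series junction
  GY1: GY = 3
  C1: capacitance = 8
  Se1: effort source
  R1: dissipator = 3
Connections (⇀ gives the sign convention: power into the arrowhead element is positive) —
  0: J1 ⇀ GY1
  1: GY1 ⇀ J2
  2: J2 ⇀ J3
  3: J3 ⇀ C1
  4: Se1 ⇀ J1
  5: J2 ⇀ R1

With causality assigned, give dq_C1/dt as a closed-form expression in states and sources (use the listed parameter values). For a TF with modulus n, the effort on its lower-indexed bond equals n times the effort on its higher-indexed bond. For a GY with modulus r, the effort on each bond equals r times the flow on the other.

dq_C1/dt = E_Se1/3 - q_C1/24

#4 stroke at J1  (Se1 (Se) sets effort on bond)
#0 stroke at GY1  (closing 1-jn rule on J1)
#1 stroke at GY1  (GY1 both-in/both-out from 0)
#3 stroke at J3  (C1 integral (e out))
#2 stroke at J2  (closing 1-jn rule on J3)
#5 stroke at R1  (common-e at J2 fixed by 2)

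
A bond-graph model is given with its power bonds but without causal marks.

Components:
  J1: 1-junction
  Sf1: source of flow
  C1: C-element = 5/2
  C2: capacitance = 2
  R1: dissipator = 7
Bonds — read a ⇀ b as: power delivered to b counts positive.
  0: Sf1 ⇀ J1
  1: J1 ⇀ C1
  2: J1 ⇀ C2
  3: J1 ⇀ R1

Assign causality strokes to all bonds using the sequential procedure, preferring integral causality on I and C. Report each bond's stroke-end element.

#0 stroke→Sf1  (Sf1 (Sf) sets flow on bond)
#1 stroke→J1  (1-jn J1 has f-setter on 0)
#2 stroke→J1  (J1: bond 0 brought flow, rest push out)
#3 stroke→J1  (J1 flow already set via bond 0)

b0 stroke→Sf1
b1 stroke→J1
b2 stroke→J1
b3 stroke→J1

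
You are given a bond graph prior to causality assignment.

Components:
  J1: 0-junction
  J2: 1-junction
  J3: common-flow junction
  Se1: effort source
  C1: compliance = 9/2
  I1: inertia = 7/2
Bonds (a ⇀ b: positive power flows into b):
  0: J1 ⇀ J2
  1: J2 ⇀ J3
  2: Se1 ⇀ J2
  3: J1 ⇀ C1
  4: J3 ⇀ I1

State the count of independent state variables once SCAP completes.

2  (C1, I1 all integral)

bond 2 stroke at J2  (Se1 fixes effort; stroke away)
bond 3 stroke at J1  (C1 outputs effort q/C1)
bond 0 stroke at J2  (J1: bond 3 brought effort, rest push out)
bond 1 stroke at J3  (J2: last free bond brings flow in)
bond 4 stroke at I1  (only one flow-in slot at J3)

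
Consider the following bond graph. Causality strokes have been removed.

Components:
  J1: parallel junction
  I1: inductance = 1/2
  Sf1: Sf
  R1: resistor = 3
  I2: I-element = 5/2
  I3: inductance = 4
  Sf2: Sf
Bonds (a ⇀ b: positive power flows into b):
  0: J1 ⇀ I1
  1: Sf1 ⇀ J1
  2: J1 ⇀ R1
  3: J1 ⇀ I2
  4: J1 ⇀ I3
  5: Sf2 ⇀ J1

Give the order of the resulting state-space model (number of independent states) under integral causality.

b1 stroke→Sf1  (Sf1 (Sf) sets flow on bond)
b5 stroke→Sf2  (source Sf2 imposes f)
b0 stroke→I1  (prefer integral on I1)
b3 stroke→I2  (prefer integral on I2)
b4 stroke→I3  (prefer integral on I3)
b2 stroke→J1  (only one effort-in slot at J1)

3  (I1, I2, I3 all integral)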